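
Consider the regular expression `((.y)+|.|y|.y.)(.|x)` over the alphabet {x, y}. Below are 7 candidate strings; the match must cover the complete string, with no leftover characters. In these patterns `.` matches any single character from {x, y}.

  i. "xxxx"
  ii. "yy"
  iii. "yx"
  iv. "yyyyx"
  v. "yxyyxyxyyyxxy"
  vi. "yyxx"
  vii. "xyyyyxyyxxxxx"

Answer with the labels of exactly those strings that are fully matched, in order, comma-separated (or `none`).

i → no match
ii → match
iii → match
iv → match
v → no match
vi → match
vii → no match

ii, iii, iv, vi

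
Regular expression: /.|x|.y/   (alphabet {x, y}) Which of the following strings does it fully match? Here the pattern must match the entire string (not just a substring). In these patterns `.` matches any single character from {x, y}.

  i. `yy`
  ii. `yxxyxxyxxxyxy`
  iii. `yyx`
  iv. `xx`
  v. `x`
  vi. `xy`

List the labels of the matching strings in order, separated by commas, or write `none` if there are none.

i → match
ii → no match
iii → no match
iv → no match
v → match
vi → match

i, v, vi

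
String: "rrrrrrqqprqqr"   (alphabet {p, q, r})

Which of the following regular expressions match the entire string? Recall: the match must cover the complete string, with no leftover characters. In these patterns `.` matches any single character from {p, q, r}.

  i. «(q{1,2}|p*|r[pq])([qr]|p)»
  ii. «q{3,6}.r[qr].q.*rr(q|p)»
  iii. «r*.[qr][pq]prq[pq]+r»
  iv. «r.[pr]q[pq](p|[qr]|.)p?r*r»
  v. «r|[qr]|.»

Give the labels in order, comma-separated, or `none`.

i → no match
ii → no match — must start with "q"
iii → match
iv → no match
v → no match

iii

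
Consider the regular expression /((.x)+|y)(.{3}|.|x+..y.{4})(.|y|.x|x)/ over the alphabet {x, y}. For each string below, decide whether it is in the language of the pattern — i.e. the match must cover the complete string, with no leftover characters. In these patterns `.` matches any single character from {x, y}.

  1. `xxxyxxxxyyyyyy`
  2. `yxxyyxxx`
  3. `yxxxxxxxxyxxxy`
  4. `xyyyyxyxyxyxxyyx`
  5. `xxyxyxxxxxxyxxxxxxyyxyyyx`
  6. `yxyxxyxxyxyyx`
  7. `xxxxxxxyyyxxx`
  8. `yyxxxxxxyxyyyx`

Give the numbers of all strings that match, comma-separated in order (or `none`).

7

1 → no match
2 → no match
3 → no match
4 → no match
5 → no match
6 → no match
7 → match
8 → no match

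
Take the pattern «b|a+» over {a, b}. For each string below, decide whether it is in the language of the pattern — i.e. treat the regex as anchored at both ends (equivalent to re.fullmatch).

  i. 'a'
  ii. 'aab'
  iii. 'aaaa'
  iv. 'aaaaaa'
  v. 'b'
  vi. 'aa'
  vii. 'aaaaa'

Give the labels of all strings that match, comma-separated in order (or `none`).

i → match
ii → no match
iii → match
iv → match
v → match
vi → match
vii → match

i, iii, iv, v, vi, vii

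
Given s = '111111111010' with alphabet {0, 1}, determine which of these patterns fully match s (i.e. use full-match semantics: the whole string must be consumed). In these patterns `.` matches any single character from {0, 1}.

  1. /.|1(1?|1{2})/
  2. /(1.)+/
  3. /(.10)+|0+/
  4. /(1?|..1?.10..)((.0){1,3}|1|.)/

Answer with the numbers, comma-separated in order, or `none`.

1 → no match
2 → match
3 → no match
4 → no match

2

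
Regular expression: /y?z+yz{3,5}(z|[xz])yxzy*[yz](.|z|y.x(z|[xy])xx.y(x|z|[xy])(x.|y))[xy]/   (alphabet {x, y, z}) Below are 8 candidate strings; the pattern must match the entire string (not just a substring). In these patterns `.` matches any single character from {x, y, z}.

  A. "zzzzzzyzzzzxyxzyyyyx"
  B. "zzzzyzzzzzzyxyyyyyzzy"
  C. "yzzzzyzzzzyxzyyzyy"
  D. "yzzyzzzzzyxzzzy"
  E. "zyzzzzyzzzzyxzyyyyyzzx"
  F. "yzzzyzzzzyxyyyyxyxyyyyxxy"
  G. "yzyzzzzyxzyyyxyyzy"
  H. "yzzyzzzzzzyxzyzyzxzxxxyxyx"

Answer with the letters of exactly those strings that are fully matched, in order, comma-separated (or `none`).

A → match
B → no match
C → match
D → match
E → no match
F → no match
G → no match
H → match

A, C, D, H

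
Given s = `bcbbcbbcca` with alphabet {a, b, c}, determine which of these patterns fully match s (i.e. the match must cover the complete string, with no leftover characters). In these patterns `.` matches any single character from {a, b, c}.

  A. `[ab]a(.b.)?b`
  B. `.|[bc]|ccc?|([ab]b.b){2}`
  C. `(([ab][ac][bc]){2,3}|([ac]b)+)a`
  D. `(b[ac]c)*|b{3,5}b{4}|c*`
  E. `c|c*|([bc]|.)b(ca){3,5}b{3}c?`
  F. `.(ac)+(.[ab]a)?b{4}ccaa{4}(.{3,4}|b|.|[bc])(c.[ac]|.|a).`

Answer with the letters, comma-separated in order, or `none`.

C

A → no match — must end with `b`
B → no match
C → match
D → no match
E → no match
F → no match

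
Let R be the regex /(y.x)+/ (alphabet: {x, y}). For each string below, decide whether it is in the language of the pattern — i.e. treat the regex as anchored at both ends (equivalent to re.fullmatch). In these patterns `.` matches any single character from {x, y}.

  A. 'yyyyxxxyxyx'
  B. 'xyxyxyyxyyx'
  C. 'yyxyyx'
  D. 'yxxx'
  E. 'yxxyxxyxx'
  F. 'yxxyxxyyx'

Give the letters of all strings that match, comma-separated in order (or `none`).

C, E, F

A. 'yyyyxxxyxyx' → no match
B. 'xyxyxyyxyyx' → no match — must start with 'y'
C. 'yyxyyx' → match
D. 'yxxx' → no match
E. 'yxxyxxyxx' → match
F. 'yxxyxxyyx' → match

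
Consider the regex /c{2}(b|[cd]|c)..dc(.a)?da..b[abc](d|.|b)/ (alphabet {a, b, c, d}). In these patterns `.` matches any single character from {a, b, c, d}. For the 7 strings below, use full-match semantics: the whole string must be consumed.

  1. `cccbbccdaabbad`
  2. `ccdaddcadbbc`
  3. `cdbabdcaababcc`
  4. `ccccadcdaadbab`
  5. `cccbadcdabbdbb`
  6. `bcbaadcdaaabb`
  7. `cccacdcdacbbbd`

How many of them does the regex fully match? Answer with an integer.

1 → no match
2 → no match
3 → no match
4 → match
5 → no match
6 → no match — must start with `c`
7 → match
Total matched: 2

2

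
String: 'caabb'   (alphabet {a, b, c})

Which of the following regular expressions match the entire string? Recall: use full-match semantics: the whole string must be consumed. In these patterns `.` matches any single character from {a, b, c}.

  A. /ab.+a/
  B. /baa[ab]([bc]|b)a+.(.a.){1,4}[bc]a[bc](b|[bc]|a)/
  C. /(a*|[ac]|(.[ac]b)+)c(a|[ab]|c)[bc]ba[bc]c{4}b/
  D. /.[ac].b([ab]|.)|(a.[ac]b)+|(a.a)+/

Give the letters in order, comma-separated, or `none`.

D

A → no match — must start with 'ab'
B → no match — must start with 'baa'
C → no match — must end with 'cb'
D → match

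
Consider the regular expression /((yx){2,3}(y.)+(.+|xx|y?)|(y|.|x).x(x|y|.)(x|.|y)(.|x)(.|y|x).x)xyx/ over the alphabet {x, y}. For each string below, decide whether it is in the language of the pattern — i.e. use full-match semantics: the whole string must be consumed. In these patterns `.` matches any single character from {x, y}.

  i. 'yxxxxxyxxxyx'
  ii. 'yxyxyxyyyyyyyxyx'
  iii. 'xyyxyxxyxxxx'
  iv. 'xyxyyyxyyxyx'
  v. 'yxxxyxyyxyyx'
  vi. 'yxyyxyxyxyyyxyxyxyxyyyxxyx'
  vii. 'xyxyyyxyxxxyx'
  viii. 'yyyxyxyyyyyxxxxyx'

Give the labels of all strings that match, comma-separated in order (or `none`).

i, ii

i → match
ii → match
iii → no match — must end with 'xyx'
iv → no match
v → no match — must end with 'xyx'
vi → no match
vii → no match
viii → no match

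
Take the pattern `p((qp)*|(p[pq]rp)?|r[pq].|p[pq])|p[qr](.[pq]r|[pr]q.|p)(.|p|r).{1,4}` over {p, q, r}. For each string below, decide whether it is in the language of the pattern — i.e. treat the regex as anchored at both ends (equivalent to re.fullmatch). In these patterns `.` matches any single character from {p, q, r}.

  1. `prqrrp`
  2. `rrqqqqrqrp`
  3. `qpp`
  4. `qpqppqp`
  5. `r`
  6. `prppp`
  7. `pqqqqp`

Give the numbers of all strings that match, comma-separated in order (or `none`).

6

1. `prqrrp` → no match
2. `rrqqqqrqrp` → no match — must start with `p`
3. `qpp` → no match — must start with `p`
4. `qpqppqp` → no match — must start with `p`
5. `r` → no match — must start with `p`
6. `prppp` → match
7. `pqqqqp` → no match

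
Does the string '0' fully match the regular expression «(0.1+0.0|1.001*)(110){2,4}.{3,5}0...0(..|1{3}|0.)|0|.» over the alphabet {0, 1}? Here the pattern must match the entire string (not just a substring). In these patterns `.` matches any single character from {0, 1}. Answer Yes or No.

Yes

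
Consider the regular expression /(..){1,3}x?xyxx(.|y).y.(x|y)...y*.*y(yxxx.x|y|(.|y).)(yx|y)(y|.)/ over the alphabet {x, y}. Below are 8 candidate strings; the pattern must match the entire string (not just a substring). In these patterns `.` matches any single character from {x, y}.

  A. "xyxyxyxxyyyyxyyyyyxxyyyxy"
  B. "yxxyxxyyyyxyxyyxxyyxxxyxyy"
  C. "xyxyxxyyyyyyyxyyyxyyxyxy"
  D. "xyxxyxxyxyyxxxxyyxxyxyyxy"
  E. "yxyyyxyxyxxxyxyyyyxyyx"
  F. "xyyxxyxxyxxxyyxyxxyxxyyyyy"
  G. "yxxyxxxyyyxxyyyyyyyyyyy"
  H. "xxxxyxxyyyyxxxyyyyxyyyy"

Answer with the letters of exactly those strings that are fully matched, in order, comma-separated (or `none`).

A, B, C, D, F, G, H

A → match
B → match
C → match
D → match
E → no match
F → match
G → match
H → match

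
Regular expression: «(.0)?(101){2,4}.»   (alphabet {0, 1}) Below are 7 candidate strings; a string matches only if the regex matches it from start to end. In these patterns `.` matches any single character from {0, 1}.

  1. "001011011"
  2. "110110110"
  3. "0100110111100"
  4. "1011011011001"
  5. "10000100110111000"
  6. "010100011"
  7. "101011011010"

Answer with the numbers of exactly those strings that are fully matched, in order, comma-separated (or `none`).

1 → match
2 → no match
3 → no match
4 → no match
5 → no match
6 → no match
7 → match

1, 7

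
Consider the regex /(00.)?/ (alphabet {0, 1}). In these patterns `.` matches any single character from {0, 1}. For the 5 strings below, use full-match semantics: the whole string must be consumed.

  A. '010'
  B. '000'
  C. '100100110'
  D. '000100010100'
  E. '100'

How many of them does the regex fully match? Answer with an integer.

1

A → no match
B → match
C → no match
D → no match
E → no match
Total matched: 1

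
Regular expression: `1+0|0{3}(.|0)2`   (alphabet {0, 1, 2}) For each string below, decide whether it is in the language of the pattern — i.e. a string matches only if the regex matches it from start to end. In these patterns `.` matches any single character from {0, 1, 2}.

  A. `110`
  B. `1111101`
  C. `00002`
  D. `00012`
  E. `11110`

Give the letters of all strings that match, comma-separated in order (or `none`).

A → match
B → no match
C → match
D → match
E → match

A, C, D, E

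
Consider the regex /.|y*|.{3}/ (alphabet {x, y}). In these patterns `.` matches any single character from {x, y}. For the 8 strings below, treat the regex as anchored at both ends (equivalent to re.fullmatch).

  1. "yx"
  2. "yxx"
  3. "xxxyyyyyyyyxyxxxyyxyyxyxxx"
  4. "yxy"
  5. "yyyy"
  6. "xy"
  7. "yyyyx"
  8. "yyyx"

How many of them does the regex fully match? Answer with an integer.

3

1 → no match
2 → match
3 → no match
4 → match
5 → match
6 → no match
7 → no match
8 → no match
Total matched: 3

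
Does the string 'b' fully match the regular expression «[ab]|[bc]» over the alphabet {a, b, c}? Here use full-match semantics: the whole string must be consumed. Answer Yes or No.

Yes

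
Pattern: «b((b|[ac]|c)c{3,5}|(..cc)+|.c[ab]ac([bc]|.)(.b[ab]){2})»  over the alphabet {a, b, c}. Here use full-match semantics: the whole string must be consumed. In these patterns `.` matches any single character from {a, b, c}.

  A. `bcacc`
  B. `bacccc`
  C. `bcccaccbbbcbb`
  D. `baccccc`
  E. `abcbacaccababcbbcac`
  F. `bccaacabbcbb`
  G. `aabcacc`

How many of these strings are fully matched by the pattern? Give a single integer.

A → match
B → match
C → no match
D → match
E → no match — must start with `b`
F → no match
G → no match — must start with `b`
Total matched: 3

3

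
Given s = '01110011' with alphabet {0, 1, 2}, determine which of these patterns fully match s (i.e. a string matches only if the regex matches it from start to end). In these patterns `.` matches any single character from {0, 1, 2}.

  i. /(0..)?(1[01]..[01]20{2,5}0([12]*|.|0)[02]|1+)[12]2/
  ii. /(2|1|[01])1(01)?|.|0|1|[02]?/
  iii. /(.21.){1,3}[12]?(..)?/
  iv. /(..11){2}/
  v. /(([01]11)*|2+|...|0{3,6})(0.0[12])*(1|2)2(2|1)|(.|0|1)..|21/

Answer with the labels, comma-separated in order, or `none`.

iv

i → no match — must end with '2'
ii → no match
iii → no match
iv → match
v → no match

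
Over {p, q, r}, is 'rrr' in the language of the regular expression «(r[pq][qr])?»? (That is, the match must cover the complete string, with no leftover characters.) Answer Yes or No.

No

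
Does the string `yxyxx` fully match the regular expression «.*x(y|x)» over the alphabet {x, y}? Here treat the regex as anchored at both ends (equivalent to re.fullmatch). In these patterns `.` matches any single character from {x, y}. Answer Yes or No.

Yes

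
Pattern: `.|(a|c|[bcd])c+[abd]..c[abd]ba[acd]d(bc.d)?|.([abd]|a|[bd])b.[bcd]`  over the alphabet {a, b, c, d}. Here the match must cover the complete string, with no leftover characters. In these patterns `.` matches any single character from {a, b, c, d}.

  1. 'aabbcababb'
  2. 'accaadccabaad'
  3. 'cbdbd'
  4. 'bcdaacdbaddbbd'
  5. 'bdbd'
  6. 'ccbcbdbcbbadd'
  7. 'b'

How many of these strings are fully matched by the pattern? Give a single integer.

1

1 → no match
2 → no match
3 → no match
4 → no match
5 → no match
6 → no match
7 → match
Total matched: 1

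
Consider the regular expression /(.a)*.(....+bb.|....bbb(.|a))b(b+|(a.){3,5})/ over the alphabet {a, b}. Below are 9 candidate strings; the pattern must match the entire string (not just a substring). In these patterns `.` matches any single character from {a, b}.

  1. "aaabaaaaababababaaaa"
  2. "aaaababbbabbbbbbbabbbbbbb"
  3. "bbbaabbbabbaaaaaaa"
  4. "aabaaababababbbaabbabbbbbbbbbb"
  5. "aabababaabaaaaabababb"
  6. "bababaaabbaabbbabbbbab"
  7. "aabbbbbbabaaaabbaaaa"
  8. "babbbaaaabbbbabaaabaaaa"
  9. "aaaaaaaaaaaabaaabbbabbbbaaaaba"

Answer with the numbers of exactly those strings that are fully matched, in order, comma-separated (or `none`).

2, 4, 8

1 → no match
2 → match
3 → no match
4 → match
5 → no match
6 → no match
7 → no match
8 → match
9 → no match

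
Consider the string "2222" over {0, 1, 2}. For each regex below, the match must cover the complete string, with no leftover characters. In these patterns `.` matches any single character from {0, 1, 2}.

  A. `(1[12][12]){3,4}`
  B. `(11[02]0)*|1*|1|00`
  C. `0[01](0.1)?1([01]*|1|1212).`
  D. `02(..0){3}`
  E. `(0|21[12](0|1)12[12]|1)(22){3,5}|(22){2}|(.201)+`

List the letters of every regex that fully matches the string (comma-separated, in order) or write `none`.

E

A → no match — must start with "1"
B → no match
C → no match — must start with "0"
D → no match — must start with "02"
E → match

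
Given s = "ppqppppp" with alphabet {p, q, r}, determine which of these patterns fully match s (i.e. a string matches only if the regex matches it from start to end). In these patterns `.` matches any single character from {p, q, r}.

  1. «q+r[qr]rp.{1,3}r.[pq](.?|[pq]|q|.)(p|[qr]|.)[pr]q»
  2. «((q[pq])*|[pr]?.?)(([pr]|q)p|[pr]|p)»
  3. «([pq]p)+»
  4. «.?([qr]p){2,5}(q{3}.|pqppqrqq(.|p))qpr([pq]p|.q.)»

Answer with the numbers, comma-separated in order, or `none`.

3

1 → no match — must start with "q"
2 → no match
3 → match
4 → no match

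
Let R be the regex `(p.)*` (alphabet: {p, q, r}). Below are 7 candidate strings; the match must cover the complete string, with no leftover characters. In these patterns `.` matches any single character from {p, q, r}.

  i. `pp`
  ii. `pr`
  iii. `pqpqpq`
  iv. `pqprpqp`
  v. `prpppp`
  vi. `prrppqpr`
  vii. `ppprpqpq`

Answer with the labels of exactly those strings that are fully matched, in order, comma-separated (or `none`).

i, ii, iii, v, vii

i → match
ii → match
iii → match
iv → no match
v → match
vi → no match
vii → match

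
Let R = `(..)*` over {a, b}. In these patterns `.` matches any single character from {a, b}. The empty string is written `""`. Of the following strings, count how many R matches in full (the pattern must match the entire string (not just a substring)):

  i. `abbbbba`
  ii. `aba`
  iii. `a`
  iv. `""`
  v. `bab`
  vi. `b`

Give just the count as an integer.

1

i → no match
ii → no match
iii → no match
iv → match
v → no match
vi → no match
Total matched: 1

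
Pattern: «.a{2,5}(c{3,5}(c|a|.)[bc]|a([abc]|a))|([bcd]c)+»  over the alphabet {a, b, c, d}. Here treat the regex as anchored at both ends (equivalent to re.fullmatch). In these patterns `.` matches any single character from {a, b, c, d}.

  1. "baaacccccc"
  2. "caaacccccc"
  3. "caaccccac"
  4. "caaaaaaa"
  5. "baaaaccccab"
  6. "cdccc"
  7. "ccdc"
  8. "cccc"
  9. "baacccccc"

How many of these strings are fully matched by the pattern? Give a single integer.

8

1 → match
2 → match
3 → match
4 → match
5 → match
6 → no match
7 → match
8 → match
9 → match
Total matched: 8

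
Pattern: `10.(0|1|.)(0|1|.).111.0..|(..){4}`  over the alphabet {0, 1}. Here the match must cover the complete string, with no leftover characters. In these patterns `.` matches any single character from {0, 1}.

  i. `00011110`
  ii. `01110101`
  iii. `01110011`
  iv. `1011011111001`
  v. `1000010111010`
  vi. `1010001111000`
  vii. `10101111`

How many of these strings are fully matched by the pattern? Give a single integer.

i. `00011110` → match
ii. `01110101` → match
iii. `01110011` → match
iv → match
v → no match
vi → match
vii. `10101111` → match
Total matched: 6

6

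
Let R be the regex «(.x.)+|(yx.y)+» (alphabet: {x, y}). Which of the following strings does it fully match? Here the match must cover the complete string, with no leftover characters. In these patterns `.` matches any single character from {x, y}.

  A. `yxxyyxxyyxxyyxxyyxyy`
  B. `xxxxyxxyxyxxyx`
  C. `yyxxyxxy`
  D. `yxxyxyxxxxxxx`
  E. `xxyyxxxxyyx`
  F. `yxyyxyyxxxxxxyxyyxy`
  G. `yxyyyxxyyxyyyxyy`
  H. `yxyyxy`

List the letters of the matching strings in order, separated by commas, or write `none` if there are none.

A, G, H

A → match
B → no match
C. `yyxxyxxy` → no match
D → no match
E. `xxyyxxxxyyx` → no match
F → no match
G → match
H. `yxyyxy` → match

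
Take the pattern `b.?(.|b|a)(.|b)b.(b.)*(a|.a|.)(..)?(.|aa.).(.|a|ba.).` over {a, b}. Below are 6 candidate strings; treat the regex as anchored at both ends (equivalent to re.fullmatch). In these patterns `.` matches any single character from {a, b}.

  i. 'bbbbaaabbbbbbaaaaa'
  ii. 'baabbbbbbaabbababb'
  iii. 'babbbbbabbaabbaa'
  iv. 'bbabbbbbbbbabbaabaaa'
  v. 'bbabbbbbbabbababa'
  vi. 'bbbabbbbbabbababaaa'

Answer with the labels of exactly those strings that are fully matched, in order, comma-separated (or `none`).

ii, iii, iv, v, vi

i → no match
ii → match
iii → match
iv → match
v → match
vi → match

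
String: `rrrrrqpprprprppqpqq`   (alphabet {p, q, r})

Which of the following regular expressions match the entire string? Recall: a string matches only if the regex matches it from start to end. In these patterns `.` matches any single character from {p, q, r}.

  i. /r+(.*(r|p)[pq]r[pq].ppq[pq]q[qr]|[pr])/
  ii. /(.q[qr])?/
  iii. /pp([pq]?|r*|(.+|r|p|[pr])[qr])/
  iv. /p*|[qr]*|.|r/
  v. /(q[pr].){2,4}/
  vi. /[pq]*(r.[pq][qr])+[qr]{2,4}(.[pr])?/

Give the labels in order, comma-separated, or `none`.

i

i → match
ii → no match
iii → no match — must start with `pp`
iv → no match
v → no match — must start with `q`
vi → no match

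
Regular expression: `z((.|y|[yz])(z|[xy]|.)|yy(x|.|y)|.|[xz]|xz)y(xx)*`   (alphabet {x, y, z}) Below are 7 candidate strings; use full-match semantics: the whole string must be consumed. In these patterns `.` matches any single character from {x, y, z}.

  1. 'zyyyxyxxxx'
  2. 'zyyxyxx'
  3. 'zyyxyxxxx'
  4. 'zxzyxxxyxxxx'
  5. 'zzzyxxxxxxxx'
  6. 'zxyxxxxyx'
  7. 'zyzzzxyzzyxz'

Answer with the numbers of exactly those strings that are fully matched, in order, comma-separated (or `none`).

2, 3, 5

1 → no match
2 → match
3 → match
4 → no match
5 → match
6 → no match
7 → no match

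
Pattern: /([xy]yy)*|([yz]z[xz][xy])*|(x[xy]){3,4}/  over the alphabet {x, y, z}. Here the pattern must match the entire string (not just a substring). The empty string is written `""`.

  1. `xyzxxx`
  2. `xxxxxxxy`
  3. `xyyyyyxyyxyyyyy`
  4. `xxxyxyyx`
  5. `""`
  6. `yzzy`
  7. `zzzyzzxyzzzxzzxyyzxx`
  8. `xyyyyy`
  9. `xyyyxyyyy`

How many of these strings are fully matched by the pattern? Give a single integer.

6

1. `xyzxxx` → no match
2. `xxxxxxxy` → match
3 → match
4. `xxxyxyyx` → no match
5. `""` → match
6. `yzzy` → match
7 → match
8. `xyyyyy` → match
9. `xyyyxyyyy` → no match
Total matched: 6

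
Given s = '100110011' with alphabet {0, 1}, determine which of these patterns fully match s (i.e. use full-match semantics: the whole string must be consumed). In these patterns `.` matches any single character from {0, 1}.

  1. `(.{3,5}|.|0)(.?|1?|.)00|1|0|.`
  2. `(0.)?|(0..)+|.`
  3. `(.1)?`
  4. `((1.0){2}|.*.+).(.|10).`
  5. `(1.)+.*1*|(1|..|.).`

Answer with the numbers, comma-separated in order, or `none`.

1 → no match
2 → no match
3 → no match
4 → match
5 → match

4, 5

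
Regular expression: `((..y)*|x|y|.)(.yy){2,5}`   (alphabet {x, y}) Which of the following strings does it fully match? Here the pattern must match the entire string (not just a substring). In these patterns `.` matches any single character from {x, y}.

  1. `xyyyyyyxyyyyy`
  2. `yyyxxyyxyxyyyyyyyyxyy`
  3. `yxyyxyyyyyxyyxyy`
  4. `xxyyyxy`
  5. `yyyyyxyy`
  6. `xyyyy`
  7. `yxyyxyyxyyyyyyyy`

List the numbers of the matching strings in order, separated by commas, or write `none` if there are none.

1, 2, 3, 7

1 → match
2 → match
3 → match
4 → no match — must end with `yy`
5 → no match
6 → no match
7 → match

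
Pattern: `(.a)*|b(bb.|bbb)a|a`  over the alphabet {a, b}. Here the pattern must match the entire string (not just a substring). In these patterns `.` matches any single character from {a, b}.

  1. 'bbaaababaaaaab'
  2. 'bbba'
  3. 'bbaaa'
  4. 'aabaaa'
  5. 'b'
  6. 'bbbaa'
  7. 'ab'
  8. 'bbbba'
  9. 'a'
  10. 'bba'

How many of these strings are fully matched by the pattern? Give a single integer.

4

1 → no match
2 → no match
3 → no match
4 → match
5 → no match
6 → match
7 → no match
8 → match
9 → match
10 → no match
Total matched: 4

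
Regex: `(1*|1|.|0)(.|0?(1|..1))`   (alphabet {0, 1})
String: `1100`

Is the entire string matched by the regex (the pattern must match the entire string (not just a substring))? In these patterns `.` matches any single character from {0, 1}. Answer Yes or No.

No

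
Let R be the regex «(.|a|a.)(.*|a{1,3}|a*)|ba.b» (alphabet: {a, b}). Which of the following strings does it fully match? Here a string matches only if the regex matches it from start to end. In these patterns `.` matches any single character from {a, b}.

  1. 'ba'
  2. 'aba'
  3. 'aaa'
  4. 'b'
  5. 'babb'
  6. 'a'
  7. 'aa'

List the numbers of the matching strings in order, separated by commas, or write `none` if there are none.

1. 'ba' → match
2. 'aba' → match
3. 'aaa' → match
4. 'b' → match
5. 'babb' → match
6. 'a' → match
7. 'aa' → match

1, 2, 3, 4, 5, 6, 7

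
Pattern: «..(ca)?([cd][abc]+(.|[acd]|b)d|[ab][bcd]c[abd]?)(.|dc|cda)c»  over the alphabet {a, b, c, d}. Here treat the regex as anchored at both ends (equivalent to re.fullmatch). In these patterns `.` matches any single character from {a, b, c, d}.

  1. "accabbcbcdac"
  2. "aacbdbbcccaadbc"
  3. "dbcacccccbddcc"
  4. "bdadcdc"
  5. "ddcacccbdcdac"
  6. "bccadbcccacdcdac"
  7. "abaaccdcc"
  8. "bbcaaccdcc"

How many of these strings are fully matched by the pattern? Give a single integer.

6

1 → match
2 → no match
3 → match
4 → match
5 → match
6 → match
7 → no match
8 → match
Total matched: 6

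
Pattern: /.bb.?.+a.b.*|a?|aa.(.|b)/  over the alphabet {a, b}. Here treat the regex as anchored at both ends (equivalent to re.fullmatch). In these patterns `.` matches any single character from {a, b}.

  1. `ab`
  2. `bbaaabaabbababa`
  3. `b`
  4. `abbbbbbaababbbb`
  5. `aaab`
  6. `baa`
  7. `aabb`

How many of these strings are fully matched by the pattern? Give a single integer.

3

1 → no match
2 → no match
3 → no match
4 → match
5 → match
6 → no match
7 → match
Total matched: 3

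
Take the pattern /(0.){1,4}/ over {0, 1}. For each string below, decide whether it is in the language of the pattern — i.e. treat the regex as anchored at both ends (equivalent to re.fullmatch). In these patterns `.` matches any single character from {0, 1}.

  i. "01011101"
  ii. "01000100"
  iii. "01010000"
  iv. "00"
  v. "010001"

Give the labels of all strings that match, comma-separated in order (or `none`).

ii, iii, iv, v

i. "01011101" → no match
ii. "01000100" → match
iii. "01010000" → match
iv. "00" → match
v. "010001" → match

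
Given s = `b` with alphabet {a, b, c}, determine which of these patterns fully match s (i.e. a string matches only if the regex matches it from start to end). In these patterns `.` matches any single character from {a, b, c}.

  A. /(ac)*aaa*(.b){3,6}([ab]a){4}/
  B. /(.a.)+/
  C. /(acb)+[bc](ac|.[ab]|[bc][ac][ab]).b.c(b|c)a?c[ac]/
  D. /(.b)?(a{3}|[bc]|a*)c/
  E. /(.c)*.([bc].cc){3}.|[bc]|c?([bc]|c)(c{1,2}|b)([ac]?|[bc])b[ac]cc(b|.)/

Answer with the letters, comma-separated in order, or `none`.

E

A → no match — must end with `a`
B → no match
C → no match — must start with `acb`
D → no match — must end with `c`
E → match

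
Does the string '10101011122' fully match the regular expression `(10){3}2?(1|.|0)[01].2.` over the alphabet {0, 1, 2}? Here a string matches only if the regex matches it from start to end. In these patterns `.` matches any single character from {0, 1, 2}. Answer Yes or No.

Yes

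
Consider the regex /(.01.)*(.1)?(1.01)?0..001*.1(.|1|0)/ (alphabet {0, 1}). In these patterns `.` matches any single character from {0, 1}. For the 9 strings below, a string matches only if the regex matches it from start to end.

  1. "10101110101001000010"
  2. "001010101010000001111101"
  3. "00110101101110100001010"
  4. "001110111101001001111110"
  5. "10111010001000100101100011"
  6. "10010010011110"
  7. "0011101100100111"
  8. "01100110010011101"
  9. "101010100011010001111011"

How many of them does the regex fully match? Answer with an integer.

1 → no match
2 → no match
3 → no match
4 → match
5 → match
6 → match
7 → match
8 → no match
9 → match
Total matched: 5

5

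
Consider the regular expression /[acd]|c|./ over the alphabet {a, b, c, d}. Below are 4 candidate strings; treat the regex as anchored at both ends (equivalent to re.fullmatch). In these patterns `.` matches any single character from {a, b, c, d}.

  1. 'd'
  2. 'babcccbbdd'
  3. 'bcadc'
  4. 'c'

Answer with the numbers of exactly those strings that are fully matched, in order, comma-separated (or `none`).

1, 4

1 → match
2 → no match
3 → no match
4 → match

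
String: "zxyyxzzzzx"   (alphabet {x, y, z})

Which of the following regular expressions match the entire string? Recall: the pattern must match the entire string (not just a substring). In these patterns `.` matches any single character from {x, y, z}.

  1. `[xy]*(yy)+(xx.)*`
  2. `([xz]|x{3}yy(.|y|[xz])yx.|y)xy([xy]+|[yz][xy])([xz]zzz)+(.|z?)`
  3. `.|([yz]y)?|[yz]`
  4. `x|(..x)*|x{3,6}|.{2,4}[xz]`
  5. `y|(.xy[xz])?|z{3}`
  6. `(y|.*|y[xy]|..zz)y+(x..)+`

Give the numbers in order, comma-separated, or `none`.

2

1 → no match
2 → match
3 → no match
4 → no match
5 → no match
6 → no match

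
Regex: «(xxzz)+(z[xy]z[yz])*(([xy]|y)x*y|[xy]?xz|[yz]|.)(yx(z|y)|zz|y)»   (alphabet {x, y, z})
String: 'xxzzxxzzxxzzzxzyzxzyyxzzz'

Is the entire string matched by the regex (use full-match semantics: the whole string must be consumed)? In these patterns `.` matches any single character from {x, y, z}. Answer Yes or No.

Yes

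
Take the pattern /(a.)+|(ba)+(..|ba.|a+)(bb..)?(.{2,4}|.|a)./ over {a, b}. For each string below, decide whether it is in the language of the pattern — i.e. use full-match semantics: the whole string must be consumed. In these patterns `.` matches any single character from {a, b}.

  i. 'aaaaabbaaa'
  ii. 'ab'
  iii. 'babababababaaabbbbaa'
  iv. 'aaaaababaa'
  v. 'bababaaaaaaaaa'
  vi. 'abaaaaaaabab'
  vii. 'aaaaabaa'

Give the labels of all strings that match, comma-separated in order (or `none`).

i → no match
ii → match
iii → match
iv → match
v → match
vi → match
vii → match

ii, iii, iv, v, vi, vii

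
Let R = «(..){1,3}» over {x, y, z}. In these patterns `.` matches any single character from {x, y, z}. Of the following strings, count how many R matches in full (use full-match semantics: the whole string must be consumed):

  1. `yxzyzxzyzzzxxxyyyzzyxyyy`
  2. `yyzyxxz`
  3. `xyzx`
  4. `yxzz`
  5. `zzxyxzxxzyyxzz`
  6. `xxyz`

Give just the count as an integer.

3

1 → no match
2. `yyzyxxz` → no match
3. `xyzx` → match
4. `yxzz` → match
5 → no match
6. `xxyz` → match
Total matched: 3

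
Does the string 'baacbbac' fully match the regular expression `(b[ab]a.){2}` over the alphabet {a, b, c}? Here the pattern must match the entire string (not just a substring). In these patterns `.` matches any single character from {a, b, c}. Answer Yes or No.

Yes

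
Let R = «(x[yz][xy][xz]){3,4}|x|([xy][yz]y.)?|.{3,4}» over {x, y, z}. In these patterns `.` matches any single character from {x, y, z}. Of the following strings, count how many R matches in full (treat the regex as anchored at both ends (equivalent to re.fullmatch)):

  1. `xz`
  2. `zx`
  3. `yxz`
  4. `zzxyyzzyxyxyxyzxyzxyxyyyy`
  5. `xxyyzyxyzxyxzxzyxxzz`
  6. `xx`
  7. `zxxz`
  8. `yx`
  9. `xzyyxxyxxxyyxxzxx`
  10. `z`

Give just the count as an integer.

2

1 → no match
2 → no match
3 → match
4 → no match
5 → no match
6 → no match
7 → match
8 → no match
9 → no match
10 → no match
Total matched: 2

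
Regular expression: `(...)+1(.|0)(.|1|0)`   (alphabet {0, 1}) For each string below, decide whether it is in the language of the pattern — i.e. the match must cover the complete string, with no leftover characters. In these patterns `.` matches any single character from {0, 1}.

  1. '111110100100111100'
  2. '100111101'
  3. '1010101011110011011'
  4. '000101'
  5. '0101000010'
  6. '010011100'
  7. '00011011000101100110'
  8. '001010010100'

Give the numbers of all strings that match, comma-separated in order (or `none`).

1 → match
2. '100111101' → match
3 → no match
4. '000101' → match
5. '0101000010' → no match
6. '010011100' → match
7 → no match
8. '001010010100' → match

1, 2, 4, 6, 8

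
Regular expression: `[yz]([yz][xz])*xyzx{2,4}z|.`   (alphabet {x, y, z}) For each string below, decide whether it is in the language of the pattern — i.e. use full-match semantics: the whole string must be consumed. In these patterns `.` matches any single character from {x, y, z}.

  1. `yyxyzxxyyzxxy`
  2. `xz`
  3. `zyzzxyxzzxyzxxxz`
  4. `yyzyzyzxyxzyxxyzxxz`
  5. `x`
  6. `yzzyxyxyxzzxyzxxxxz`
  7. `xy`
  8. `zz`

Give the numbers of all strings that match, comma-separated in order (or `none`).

1 → no match
2 → no match
3 → match
4 → no match
5 → match
6 → match
7 → no match
8 → no match

3, 5, 6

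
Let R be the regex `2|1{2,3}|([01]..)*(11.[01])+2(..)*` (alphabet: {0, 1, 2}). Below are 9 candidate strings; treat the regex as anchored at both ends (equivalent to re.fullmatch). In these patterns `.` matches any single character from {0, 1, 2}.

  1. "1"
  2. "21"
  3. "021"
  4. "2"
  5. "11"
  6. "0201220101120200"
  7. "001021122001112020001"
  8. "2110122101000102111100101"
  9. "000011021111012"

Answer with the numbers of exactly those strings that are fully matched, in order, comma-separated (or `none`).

1 → no match
2 → no match
3 → no match
4 → match
5 → match
6 → match
7 → match
8 → no match
9 → no match

4, 5, 6, 7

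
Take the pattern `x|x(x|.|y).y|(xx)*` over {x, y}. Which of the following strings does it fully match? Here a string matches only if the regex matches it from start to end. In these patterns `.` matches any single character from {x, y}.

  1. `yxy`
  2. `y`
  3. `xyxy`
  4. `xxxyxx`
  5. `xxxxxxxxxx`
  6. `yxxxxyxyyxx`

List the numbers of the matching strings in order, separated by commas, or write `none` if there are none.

3, 5

1 → no match
2 → no match
3 → match
4 → no match
5 → match
6 → no match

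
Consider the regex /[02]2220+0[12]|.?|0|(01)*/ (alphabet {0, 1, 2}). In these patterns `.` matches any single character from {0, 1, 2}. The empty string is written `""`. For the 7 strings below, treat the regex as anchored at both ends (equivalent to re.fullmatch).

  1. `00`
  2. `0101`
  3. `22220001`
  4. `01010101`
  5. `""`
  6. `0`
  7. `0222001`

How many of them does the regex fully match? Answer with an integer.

1. `00` → no match
2. `0101` → match
3. `22220001` → match
4. `01010101` → match
5. `""` → match
6. `0` → match
7. `0222001` → match
Total matched: 6

6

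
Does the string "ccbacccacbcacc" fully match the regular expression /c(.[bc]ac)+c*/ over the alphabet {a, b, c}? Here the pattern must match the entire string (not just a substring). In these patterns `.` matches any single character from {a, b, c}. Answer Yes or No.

Yes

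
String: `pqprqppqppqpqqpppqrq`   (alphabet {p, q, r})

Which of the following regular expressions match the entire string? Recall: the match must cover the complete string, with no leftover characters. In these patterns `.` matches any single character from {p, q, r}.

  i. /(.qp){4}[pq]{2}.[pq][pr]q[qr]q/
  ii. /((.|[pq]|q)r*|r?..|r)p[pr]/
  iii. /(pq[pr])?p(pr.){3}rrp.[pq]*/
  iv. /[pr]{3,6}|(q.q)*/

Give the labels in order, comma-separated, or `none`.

i

i → match
ii → no match
iii → no match
iv → no match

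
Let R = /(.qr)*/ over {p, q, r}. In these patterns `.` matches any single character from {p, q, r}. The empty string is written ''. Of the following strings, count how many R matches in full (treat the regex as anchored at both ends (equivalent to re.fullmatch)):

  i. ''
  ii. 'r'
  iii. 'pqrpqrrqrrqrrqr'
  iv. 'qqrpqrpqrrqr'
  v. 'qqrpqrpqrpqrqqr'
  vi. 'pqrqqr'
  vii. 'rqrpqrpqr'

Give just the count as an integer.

6

i → match
ii → no match
iii → match
iv → match
v → match
vi → match
vii → match
Total matched: 6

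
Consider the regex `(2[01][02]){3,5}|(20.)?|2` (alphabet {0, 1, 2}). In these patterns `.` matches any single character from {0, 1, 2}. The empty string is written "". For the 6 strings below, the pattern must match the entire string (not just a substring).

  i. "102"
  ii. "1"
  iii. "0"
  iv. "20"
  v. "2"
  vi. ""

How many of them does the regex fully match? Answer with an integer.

2

i → no match
ii → no match
iii → no match
iv → no match
v → match
vi → match
Total matched: 2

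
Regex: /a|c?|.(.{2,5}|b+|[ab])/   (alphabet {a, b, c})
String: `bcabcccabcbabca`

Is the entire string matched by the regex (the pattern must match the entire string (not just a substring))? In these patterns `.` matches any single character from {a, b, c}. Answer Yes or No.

No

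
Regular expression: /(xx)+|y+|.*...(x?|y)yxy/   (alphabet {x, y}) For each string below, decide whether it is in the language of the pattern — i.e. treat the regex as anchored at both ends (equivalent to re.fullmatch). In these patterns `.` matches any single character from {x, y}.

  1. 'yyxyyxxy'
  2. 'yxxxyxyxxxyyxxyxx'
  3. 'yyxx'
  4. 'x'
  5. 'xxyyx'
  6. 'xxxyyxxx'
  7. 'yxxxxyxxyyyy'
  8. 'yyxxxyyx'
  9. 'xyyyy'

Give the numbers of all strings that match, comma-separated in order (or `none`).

none

1 → no match
2 → no match
3 → no match
4 → no match
5 → no match
6 → no match
7 → no match
8 → no match
9 → no match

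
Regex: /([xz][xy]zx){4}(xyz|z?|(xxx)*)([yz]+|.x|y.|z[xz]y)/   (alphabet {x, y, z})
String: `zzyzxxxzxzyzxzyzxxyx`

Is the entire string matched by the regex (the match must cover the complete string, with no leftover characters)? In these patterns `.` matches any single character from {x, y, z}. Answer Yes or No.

No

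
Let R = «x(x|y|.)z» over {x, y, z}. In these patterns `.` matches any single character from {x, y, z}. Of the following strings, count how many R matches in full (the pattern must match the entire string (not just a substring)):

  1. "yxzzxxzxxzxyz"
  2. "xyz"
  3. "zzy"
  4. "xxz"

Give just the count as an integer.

1 → no match — must start with "x"
2 → match
3 → no match — must start with "x"
4 → match
Total matched: 2

2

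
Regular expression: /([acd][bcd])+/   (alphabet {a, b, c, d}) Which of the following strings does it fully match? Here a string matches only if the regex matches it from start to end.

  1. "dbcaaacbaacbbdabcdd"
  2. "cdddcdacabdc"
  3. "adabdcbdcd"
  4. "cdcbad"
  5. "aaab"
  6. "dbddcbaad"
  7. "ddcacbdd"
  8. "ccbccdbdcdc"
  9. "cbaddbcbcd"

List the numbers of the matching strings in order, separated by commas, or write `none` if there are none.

1 → no match
2 → match
3 → no match
4 → match
5 → no match
6 → no match
7 → no match
8 → no match
9 → match

2, 4, 9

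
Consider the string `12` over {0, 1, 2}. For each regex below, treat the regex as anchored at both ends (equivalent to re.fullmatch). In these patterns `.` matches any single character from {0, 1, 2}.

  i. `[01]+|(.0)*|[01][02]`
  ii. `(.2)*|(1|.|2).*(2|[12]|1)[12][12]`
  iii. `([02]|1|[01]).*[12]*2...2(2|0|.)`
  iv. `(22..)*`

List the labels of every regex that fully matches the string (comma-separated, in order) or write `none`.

i, ii

i → match
ii → match
iii → no match
iv → no match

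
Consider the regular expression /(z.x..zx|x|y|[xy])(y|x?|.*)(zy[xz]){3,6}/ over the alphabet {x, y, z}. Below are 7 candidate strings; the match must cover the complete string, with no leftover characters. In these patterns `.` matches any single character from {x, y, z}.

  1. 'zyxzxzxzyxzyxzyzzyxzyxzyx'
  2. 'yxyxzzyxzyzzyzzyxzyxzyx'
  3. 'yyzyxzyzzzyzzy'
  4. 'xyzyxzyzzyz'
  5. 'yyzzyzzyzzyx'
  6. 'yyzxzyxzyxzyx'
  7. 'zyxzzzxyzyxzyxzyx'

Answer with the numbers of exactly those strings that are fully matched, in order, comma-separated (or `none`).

1, 2, 4, 5, 6, 7

1 → match
2 → match
3 → no match
4 → match
5 → match
6 → match
7 → match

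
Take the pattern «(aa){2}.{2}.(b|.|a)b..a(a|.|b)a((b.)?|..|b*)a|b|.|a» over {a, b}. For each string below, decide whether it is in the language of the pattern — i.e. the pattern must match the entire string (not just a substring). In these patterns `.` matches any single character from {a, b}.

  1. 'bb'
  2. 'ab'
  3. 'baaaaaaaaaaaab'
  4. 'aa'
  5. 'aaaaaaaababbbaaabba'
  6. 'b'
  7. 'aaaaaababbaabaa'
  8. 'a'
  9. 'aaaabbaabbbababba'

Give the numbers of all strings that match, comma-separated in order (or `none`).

1. 'bb' → no match
2. 'ab' → no match
3 → no match
4. 'aa' → no match
5 → no match
6. 'b' → match
7 → match
8. 'a' → match
9 → match

6, 7, 8, 9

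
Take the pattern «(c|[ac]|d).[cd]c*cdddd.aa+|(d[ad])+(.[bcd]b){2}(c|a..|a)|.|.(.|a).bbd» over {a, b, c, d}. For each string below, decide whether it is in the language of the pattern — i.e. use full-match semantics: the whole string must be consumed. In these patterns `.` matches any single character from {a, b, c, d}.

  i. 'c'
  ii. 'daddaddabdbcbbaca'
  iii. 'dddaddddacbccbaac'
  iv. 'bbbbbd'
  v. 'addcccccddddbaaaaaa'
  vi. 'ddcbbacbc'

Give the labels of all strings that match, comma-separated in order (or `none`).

i, iii, iv, v, vi

i → match
ii → no match
iii → match
iv → match
v → match
vi → match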